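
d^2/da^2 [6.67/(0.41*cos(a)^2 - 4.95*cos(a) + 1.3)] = (-4.484908*(1 - cos(a)^2)^2 + 40.610295*cos(a)^3 - 151.453689*cos(a)^2 - 124.14204*cos(a) + 324.238038)/(0.41*cos(a)^2 - 4.95*cos(a) + 1.3)^3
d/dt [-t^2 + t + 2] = 1 - 2*t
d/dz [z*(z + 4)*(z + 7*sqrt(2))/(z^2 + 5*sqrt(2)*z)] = (z^2 + 10*sqrt(2)*z - 8*sqrt(2) + 70)/(z^2 + 10*sqrt(2)*z + 50)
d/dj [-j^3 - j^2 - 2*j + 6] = -3*j^2 - 2*j - 2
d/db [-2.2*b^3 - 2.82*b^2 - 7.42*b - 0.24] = -6.6*b^2 - 5.64*b - 7.42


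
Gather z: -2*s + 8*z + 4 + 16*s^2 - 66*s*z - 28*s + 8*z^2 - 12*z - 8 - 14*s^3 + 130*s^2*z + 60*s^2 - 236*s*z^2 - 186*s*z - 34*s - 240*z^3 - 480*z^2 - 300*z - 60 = -14*s^3 + 76*s^2 - 64*s - 240*z^3 + z^2*(-236*s - 472) + z*(130*s^2 - 252*s - 304) - 64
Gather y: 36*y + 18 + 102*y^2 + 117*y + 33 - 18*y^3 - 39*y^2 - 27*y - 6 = -18*y^3 + 63*y^2 + 126*y + 45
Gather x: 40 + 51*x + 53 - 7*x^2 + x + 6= -7*x^2 + 52*x + 99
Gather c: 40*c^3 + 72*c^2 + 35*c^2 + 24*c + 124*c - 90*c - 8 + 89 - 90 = 40*c^3 + 107*c^2 + 58*c - 9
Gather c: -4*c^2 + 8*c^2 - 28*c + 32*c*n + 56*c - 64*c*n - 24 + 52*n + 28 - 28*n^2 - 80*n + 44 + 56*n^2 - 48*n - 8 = 4*c^2 + c*(28 - 32*n) + 28*n^2 - 76*n + 40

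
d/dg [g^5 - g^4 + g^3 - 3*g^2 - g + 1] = 5*g^4 - 4*g^3 + 3*g^2 - 6*g - 1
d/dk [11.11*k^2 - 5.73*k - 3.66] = 22.22*k - 5.73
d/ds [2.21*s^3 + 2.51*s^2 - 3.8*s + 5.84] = 6.63*s^2 + 5.02*s - 3.8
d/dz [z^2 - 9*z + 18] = 2*z - 9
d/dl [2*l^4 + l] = 8*l^3 + 1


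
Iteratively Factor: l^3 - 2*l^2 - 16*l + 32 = (l - 4)*(l^2 + 2*l - 8) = (l - 4)*(l + 4)*(l - 2)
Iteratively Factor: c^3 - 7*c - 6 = (c + 1)*(c^2 - c - 6) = (c + 1)*(c + 2)*(c - 3)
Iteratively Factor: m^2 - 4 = (m - 2)*(m + 2)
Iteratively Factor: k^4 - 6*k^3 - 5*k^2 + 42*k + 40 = (k + 1)*(k^3 - 7*k^2 + 2*k + 40) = (k - 5)*(k + 1)*(k^2 - 2*k - 8) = (k - 5)*(k + 1)*(k + 2)*(k - 4)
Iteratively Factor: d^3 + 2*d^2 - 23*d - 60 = (d + 4)*(d^2 - 2*d - 15) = (d - 5)*(d + 4)*(d + 3)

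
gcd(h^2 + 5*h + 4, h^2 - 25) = 1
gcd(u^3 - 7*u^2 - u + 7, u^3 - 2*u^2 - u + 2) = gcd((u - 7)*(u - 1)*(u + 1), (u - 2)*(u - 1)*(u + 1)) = u^2 - 1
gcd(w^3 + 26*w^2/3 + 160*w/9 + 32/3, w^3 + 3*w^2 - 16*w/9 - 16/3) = w + 4/3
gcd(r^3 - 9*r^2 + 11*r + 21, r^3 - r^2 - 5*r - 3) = r^2 - 2*r - 3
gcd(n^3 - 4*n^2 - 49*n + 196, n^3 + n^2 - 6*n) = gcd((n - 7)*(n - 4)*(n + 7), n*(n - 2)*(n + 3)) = 1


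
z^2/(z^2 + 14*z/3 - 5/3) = 3*z^2/(3*z^2 + 14*z - 5)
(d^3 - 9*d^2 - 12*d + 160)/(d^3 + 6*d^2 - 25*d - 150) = (d^2 - 4*d - 32)/(d^2 + 11*d + 30)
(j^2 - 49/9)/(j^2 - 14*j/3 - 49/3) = (j - 7/3)/(j - 7)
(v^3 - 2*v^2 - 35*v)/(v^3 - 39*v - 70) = v/(v + 2)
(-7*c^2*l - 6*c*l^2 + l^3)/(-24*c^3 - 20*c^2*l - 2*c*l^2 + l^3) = l*(7*c^2 + 6*c*l - l^2)/(24*c^3 + 20*c^2*l + 2*c*l^2 - l^3)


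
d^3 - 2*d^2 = d^2*(d - 2)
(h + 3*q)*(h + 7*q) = h^2 + 10*h*q + 21*q^2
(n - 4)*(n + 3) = n^2 - n - 12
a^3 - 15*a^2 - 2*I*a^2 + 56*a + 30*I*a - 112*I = (a - 8)*(a - 7)*(a - 2*I)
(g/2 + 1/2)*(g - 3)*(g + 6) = g^3/2 + 2*g^2 - 15*g/2 - 9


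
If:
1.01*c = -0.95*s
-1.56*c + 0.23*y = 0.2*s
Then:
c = 0.170703125*y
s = -0.181484375*y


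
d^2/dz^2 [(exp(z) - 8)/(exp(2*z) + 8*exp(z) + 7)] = (exp(4*z) - 40*exp(3*z) - 234*exp(2*z) - 344*exp(z) + 497)*exp(z)/(exp(6*z) + 24*exp(5*z) + 213*exp(4*z) + 848*exp(3*z) + 1491*exp(2*z) + 1176*exp(z) + 343)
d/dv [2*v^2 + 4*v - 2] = 4*v + 4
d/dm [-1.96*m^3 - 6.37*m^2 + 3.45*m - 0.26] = -5.88*m^2 - 12.74*m + 3.45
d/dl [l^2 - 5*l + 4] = 2*l - 5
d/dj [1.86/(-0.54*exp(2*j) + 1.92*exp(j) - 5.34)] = (2.0088*exp(j) - 3.5712)*exp(j)/(0.54*exp(2*j) - 1.92*exp(j) + 5.34)^2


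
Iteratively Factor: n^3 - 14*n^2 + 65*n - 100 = (n - 5)*(n^2 - 9*n + 20) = (n - 5)^2*(n - 4)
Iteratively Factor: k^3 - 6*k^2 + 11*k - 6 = (k - 1)*(k^2 - 5*k + 6) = (k - 3)*(k - 1)*(k - 2)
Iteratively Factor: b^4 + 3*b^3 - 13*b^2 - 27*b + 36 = (b + 4)*(b^3 - b^2 - 9*b + 9) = (b + 3)*(b + 4)*(b^2 - 4*b + 3) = (b - 3)*(b + 3)*(b + 4)*(b - 1)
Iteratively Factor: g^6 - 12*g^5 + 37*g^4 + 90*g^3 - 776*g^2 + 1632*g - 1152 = (g - 4)*(g^5 - 8*g^4 + 5*g^3 + 110*g^2 - 336*g + 288) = (g - 4)*(g + 4)*(g^4 - 12*g^3 + 53*g^2 - 102*g + 72) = (g - 4)*(g - 2)*(g + 4)*(g^3 - 10*g^2 + 33*g - 36) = (g - 4)*(g - 3)*(g - 2)*(g + 4)*(g^2 - 7*g + 12) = (g - 4)*(g - 3)^2*(g - 2)*(g + 4)*(g - 4)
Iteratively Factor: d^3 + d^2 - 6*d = (d - 2)*(d^2 + 3*d) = d*(d - 2)*(d + 3)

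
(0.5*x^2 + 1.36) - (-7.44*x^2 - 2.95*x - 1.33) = 7.94*x^2 + 2.95*x + 2.69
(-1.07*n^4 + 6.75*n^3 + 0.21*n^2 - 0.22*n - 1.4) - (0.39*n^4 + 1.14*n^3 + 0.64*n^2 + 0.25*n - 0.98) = -1.46*n^4 + 5.61*n^3 - 0.43*n^2 - 0.47*n - 0.42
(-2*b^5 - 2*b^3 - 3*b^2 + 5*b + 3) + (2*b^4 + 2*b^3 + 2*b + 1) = -2*b^5 + 2*b^4 - 3*b^2 + 7*b + 4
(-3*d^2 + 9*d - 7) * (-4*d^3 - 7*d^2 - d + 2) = 12*d^5 - 15*d^4 - 32*d^3 + 34*d^2 + 25*d - 14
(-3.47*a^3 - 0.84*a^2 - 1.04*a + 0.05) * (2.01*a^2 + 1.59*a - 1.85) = -6.9747*a^5 - 7.2057*a^4 + 2.9935*a^3 + 0.000899999999999901*a^2 + 2.0035*a - 0.0925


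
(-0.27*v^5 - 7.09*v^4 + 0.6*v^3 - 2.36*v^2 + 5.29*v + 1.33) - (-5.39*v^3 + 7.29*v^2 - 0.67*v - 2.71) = -0.27*v^5 - 7.09*v^4 + 5.99*v^3 - 9.65*v^2 + 5.96*v + 4.04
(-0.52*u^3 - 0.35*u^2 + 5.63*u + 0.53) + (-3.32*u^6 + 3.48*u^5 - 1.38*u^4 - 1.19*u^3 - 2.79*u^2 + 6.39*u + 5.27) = -3.32*u^6 + 3.48*u^5 - 1.38*u^4 - 1.71*u^3 - 3.14*u^2 + 12.02*u + 5.8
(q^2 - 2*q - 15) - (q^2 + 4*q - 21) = 6 - 6*q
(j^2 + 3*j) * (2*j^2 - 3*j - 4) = 2*j^4 + 3*j^3 - 13*j^2 - 12*j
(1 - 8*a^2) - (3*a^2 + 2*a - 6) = -11*a^2 - 2*a + 7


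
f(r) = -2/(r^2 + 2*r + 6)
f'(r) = -2*(-2*r - 2)/(r^2 + 2*r + 6)^2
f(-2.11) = -0.32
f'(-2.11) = -0.11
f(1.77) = -0.16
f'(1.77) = 0.07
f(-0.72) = -0.39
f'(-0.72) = 0.04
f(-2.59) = -0.27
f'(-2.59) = -0.11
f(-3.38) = -0.19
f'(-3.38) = -0.08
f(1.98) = -0.14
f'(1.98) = 0.06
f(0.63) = -0.26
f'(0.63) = 0.11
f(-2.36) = -0.29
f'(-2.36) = -0.12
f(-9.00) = -0.03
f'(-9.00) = -0.00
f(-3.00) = -0.22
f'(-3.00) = -0.10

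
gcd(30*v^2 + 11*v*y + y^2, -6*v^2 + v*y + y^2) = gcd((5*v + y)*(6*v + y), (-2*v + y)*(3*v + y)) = 1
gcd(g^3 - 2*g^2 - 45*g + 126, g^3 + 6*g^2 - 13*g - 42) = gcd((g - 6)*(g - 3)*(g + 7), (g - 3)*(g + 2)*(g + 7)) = g^2 + 4*g - 21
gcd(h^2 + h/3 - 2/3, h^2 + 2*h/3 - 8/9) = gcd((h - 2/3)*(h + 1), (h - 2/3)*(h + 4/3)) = h - 2/3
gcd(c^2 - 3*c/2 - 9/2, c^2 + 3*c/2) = c + 3/2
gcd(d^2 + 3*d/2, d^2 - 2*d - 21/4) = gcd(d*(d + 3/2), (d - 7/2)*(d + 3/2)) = d + 3/2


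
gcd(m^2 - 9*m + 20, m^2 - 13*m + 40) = m - 5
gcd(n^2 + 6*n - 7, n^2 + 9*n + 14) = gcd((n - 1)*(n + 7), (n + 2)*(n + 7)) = n + 7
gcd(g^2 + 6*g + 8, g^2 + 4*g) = g + 4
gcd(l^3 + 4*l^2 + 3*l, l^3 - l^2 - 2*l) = l^2 + l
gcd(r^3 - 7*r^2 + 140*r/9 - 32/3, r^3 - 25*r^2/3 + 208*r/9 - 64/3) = r^2 - 17*r/3 + 8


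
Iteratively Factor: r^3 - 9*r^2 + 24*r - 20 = (r - 2)*(r^2 - 7*r + 10) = (r - 5)*(r - 2)*(r - 2)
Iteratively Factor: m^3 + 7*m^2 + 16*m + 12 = (m + 3)*(m^2 + 4*m + 4) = (m + 2)*(m + 3)*(m + 2)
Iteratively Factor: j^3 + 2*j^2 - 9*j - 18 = (j + 2)*(j^2 - 9) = (j - 3)*(j + 2)*(j + 3)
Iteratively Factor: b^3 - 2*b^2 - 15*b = (b + 3)*(b^2 - 5*b) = (b - 5)*(b + 3)*(b)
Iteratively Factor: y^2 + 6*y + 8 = (y + 2)*(y + 4)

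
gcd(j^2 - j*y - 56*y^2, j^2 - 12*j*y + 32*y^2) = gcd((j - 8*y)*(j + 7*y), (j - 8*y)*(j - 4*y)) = -j + 8*y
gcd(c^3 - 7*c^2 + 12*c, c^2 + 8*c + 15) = 1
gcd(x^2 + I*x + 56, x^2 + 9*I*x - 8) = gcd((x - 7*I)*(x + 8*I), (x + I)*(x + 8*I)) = x + 8*I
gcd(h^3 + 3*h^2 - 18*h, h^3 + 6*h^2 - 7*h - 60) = h - 3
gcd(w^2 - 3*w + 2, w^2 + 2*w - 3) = w - 1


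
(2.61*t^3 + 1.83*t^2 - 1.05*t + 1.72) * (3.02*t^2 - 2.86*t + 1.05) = 7.8822*t^5 - 1.938*t^4 - 5.6643*t^3 + 10.1189*t^2 - 6.0217*t + 1.806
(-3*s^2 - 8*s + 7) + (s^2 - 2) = -2*s^2 - 8*s + 5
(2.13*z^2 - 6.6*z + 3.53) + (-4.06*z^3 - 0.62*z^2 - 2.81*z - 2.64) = -4.06*z^3 + 1.51*z^2 - 9.41*z + 0.89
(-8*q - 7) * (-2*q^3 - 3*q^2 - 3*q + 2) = 16*q^4 + 38*q^3 + 45*q^2 + 5*q - 14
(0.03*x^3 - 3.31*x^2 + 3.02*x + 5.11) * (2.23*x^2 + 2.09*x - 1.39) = 0.0669*x^5 - 7.3186*x^4 - 0.224999999999999*x^3 + 22.308*x^2 + 6.4821*x - 7.1029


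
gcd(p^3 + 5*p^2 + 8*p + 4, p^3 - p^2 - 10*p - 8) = p^2 + 3*p + 2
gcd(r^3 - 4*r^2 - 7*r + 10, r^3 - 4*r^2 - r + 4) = r - 1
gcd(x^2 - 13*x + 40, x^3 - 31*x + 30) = x - 5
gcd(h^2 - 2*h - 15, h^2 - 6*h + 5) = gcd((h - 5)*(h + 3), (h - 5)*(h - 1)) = h - 5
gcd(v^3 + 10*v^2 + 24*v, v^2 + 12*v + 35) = 1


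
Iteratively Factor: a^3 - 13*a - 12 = (a + 1)*(a^2 - a - 12) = (a - 4)*(a + 1)*(a + 3)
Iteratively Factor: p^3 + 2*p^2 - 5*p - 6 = (p - 2)*(p^2 + 4*p + 3) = (p - 2)*(p + 3)*(p + 1)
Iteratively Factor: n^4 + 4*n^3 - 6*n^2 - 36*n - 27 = (n - 3)*(n^3 + 7*n^2 + 15*n + 9) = (n - 3)*(n + 1)*(n^2 + 6*n + 9) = (n - 3)*(n + 1)*(n + 3)*(n + 3)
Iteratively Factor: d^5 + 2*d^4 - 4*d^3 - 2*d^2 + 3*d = (d - 1)*(d^4 + 3*d^3 - d^2 - 3*d) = d*(d - 1)*(d^3 + 3*d^2 - d - 3) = d*(d - 1)^2*(d^2 + 4*d + 3) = d*(d - 1)^2*(d + 1)*(d + 3)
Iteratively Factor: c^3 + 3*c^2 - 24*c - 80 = (c - 5)*(c^2 + 8*c + 16) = (c - 5)*(c + 4)*(c + 4)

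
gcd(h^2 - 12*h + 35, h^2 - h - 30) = 1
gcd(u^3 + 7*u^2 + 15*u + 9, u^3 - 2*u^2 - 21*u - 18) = u^2 + 4*u + 3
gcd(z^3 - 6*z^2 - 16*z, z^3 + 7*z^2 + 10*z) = z^2 + 2*z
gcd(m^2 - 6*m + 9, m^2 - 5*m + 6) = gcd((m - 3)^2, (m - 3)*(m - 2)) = m - 3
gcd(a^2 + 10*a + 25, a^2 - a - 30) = a + 5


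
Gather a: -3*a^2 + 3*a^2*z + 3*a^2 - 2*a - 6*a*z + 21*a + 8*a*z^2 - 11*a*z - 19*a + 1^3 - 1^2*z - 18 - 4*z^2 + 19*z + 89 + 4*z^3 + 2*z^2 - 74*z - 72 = 3*a^2*z + a*(8*z^2 - 17*z) + 4*z^3 - 2*z^2 - 56*z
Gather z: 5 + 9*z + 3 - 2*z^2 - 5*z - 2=-2*z^2 + 4*z + 6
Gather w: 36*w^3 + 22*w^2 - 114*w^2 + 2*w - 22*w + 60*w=36*w^3 - 92*w^2 + 40*w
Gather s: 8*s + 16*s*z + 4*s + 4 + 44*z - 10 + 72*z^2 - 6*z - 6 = s*(16*z + 12) + 72*z^2 + 38*z - 12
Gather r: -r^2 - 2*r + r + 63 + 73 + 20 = -r^2 - r + 156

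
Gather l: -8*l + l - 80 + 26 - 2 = -7*l - 56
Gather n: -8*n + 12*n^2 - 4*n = 12*n^2 - 12*n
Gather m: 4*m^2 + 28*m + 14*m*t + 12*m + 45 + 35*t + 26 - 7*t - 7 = 4*m^2 + m*(14*t + 40) + 28*t + 64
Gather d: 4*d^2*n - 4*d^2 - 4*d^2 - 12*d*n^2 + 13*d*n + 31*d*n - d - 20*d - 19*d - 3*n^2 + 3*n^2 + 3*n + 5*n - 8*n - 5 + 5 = d^2*(4*n - 8) + d*(-12*n^2 + 44*n - 40)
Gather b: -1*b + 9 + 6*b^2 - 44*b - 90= 6*b^2 - 45*b - 81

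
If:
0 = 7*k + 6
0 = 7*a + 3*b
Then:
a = -3*b/7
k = -6/7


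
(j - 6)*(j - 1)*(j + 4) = j^3 - 3*j^2 - 22*j + 24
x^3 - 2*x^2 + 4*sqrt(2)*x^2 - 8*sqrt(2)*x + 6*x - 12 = (x - 2)*(x + sqrt(2))*(x + 3*sqrt(2))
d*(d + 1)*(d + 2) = d^3 + 3*d^2 + 2*d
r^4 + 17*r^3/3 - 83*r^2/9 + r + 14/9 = (r - 1)*(r - 2/3)*(r + 1/3)*(r + 7)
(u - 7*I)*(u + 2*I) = u^2 - 5*I*u + 14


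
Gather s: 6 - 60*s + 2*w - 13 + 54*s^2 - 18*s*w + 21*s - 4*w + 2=54*s^2 + s*(-18*w - 39) - 2*w - 5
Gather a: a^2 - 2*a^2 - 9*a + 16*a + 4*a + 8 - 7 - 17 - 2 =-a^2 + 11*a - 18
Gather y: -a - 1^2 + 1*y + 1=-a + y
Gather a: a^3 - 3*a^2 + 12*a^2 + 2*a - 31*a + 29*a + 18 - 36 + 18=a^3 + 9*a^2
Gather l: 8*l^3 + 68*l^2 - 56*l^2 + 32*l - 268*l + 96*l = 8*l^3 + 12*l^2 - 140*l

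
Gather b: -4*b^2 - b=-4*b^2 - b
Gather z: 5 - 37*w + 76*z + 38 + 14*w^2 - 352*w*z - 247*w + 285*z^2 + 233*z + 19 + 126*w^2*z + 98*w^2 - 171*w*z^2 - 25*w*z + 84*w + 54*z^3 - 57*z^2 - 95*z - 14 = 112*w^2 - 200*w + 54*z^3 + z^2*(228 - 171*w) + z*(126*w^2 - 377*w + 214) + 48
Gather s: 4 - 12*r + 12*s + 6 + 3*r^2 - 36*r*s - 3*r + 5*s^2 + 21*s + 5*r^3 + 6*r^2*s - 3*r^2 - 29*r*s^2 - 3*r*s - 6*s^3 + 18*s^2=5*r^3 - 15*r - 6*s^3 + s^2*(23 - 29*r) + s*(6*r^2 - 39*r + 33) + 10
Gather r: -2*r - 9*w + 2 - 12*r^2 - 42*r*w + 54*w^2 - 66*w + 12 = -12*r^2 + r*(-42*w - 2) + 54*w^2 - 75*w + 14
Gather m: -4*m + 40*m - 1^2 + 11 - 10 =36*m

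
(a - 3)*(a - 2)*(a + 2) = a^3 - 3*a^2 - 4*a + 12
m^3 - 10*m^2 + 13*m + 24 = (m - 8)*(m - 3)*(m + 1)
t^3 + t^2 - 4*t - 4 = (t - 2)*(t + 1)*(t + 2)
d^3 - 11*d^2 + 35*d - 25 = (d - 5)^2*(d - 1)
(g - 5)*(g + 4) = g^2 - g - 20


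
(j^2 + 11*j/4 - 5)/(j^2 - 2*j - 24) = (j - 5/4)/(j - 6)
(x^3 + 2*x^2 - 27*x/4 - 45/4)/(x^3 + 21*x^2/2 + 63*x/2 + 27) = (x - 5/2)/(x + 6)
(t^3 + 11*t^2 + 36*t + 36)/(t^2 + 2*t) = t + 9 + 18/t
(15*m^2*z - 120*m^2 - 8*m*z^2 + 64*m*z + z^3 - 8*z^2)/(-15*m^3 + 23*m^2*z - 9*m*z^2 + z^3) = (z - 8)/(-m + z)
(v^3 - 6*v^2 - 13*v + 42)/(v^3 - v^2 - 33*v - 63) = (v - 2)/(v + 3)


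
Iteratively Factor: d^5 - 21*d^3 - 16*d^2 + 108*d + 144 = (d + 2)*(d^4 - 2*d^3 - 17*d^2 + 18*d + 72) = (d + 2)*(d + 3)*(d^3 - 5*d^2 - 2*d + 24) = (d - 3)*(d + 2)*(d + 3)*(d^2 - 2*d - 8) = (d - 3)*(d + 2)^2*(d + 3)*(d - 4)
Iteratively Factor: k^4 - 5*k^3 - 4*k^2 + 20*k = (k - 5)*(k^3 - 4*k) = (k - 5)*(k + 2)*(k^2 - 2*k) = (k - 5)*(k - 2)*(k + 2)*(k)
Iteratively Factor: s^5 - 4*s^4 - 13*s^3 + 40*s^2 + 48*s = (s + 1)*(s^4 - 5*s^3 - 8*s^2 + 48*s) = (s + 1)*(s + 3)*(s^3 - 8*s^2 + 16*s) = (s - 4)*(s + 1)*(s + 3)*(s^2 - 4*s) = s*(s - 4)*(s + 1)*(s + 3)*(s - 4)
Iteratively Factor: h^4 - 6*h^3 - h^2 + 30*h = (h - 5)*(h^3 - h^2 - 6*h) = (h - 5)*(h - 3)*(h^2 + 2*h) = h*(h - 5)*(h - 3)*(h + 2)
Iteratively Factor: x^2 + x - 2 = (x + 2)*(x - 1)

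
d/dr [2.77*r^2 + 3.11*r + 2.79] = 5.54*r + 3.11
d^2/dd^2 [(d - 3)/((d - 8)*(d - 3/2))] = 4*(4*d^3 - 36*d^2 + 198*d - 483)/(8*d^6 - 228*d^5 + 2454*d^4 - 12331*d^3 + 29448*d^2 - 32832*d + 13824)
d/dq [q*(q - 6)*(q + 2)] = 3*q^2 - 8*q - 12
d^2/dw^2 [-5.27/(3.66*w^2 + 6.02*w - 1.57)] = (141.189624*w^2 + 232.229928*w - 5.27*(7.32*w + 6.02)*(14.64*w + 12.04) - 60.564948)/(3.66*w^2 + 6.02*w - 1.57)^3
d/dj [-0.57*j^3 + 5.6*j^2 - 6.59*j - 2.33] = -1.71*j^2 + 11.2*j - 6.59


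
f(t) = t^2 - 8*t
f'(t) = 2*t - 8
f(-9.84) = 175.55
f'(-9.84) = -27.68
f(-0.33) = 2.75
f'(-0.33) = -8.66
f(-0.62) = 5.34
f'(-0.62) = -9.24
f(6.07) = -11.72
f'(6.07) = 4.14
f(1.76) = -10.98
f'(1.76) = -4.48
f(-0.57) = 4.88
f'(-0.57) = -9.14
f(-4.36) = 53.89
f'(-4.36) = -16.72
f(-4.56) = 57.27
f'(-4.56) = -17.12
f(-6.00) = 84.00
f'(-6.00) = -20.00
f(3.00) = -15.00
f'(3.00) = -2.00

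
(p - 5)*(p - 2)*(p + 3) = p^3 - 4*p^2 - 11*p + 30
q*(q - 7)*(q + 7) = q^3 - 49*q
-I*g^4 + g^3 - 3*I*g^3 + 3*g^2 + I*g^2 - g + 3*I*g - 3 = (g - 1)*(g + 1)*(g + 3)*(-I*g + 1)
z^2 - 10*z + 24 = (z - 6)*(z - 4)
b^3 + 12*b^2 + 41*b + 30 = (b + 1)*(b + 5)*(b + 6)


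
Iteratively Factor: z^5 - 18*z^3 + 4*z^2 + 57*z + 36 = (z + 1)*(z^4 - z^3 - 17*z^2 + 21*z + 36) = (z + 1)^2*(z^3 - 2*z^2 - 15*z + 36) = (z - 3)*(z + 1)^2*(z^2 + z - 12) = (z - 3)*(z + 1)^2*(z + 4)*(z - 3)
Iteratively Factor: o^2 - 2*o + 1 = (o - 1)*(o - 1)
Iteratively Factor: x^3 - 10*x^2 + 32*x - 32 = (x - 4)*(x^2 - 6*x + 8) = (x - 4)*(x - 2)*(x - 4)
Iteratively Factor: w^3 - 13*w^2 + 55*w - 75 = (w - 5)*(w^2 - 8*w + 15) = (w - 5)*(w - 3)*(w - 5)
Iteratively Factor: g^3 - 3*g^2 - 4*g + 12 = (g - 3)*(g^2 - 4) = (g - 3)*(g - 2)*(g + 2)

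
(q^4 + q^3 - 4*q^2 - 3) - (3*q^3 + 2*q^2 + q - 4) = q^4 - 2*q^3 - 6*q^2 - q + 1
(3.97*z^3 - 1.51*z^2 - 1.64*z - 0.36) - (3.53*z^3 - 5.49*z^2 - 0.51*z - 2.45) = 0.44*z^3 + 3.98*z^2 - 1.13*z + 2.09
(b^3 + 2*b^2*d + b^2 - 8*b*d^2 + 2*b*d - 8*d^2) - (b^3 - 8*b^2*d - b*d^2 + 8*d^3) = 10*b^2*d + b^2 - 7*b*d^2 + 2*b*d - 8*d^3 - 8*d^2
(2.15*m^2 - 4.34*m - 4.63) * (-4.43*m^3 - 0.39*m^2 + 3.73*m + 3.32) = -9.5245*m^5 + 18.3877*m^4 + 30.223*m^3 - 7.2445*m^2 - 31.6787*m - 15.3716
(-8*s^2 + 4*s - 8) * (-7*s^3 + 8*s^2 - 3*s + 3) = 56*s^5 - 92*s^4 + 112*s^3 - 100*s^2 + 36*s - 24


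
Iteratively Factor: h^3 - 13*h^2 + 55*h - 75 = (h - 5)*(h^2 - 8*h + 15) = (h - 5)^2*(h - 3)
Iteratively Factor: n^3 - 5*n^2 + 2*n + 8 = (n - 4)*(n^2 - n - 2) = (n - 4)*(n + 1)*(n - 2)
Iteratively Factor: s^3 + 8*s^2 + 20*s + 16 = (s + 4)*(s^2 + 4*s + 4) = (s + 2)*(s + 4)*(s + 2)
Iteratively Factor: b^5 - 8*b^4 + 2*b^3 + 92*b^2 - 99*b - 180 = (b + 3)*(b^4 - 11*b^3 + 35*b^2 - 13*b - 60) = (b - 3)*(b + 3)*(b^3 - 8*b^2 + 11*b + 20) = (b - 3)*(b + 1)*(b + 3)*(b^2 - 9*b + 20) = (b - 4)*(b - 3)*(b + 1)*(b + 3)*(b - 5)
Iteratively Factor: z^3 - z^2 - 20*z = (z + 4)*(z^2 - 5*z) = (z - 5)*(z + 4)*(z)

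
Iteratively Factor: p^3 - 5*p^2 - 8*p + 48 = (p - 4)*(p^2 - p - 12) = (p - 4)*(p + 3)*(p - 4)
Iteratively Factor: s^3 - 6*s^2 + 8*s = (s - 2)*(s^2 - 4*s) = s*(s - 2)*(s - 4)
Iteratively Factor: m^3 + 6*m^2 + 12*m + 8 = (m + 2)*(m^2 + 4*m + 4) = (m + 2)^2*(m + 2)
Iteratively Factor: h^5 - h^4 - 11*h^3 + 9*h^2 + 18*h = (h + 3)*(h^4 - 4*h^3 + h^2 + 6*h) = h*(h + 3)*(h^3 - 4*h^2 + h + 6) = h*(h - 3)*(h + 3)*(h^2 - h - 2) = h*(h - 3)*(h - 2)*(h + 3)*(h + 1)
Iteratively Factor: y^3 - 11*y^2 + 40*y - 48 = (y - 4)*(y^2 - 7*y + 12) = (y - 4)^2*(y - 3)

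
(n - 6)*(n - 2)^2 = n^3 - 10*n^2 + 28*n - 24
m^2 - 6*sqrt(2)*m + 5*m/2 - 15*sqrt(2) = (m + 5/2)*(m - 6*sqrt(2))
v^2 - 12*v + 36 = (v - 6)^2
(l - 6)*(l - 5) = l^2 - 11*l + 30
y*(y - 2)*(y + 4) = y^3 + 2*y^2 - 8*y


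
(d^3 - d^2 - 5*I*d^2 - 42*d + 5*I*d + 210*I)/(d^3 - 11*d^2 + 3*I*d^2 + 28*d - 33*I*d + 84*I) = (d^2 + d*(6 - 5*I) - 30*I)/(d^2 + d*(-4 + 3*I) - 12*I)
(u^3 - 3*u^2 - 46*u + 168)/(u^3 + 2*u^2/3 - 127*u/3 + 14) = 3*(u - 4)/(3*u - 1)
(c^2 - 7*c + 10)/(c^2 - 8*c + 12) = (c - 5)/(c - 6)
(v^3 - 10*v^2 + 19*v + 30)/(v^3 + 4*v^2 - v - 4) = (v^2 - 11*v + 30)/(v^2 + 3*v - 4)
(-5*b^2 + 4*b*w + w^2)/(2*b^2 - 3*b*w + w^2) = (5*b + w)/(-2*b + w)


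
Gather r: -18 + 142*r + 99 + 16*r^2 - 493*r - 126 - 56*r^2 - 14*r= -40*r^2 - 365*r - 45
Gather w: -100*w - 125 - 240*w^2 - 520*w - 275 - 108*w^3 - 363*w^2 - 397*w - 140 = -108*w^3 - 603*w^2 - 1017*w - 540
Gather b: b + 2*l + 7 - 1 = b + 2*l + 6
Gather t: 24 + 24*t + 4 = 24*t + 28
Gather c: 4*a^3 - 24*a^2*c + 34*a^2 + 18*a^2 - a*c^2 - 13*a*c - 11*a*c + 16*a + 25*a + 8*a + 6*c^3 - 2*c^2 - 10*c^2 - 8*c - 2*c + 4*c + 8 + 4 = 4*a^3 + 52*a^2 + 49*a + 6*c^3 + c^2*(-a - 12) + c*(-24*a^2 - 24*a - 6) + 12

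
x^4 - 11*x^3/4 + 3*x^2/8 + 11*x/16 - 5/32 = (x - 5/2)*(x - 1/2)*(x - 1/4)*(x + 1/2)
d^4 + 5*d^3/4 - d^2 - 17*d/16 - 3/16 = (d - 1)*(d + 1/4)*(d + 1/2)*(d + 3/2)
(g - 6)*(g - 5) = g^2 - 11*g + 30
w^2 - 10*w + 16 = (w - 8)*(w - 2)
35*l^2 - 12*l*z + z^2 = (-7*l + z)*(-5*l + z)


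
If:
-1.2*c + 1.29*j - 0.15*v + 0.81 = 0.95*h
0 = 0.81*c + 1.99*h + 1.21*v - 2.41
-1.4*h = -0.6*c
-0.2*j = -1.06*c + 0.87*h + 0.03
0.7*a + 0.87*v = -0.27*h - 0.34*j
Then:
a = -2.39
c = -0.10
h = -0.04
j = -0.51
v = 2.14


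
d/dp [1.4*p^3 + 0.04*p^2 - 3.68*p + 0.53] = 4.2*p^2 + 0.08*p - 3.68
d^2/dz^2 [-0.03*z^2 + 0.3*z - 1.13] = -0.0600000000000000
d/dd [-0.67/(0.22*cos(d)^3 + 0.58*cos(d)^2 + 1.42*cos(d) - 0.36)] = (0.4422*sin(d)^2 - 0.7772*cos(d) - 1.3936)*sin(d)/(0.22*cos(d)^3 + 0.58*cos(d)^2 + 1.42*cos(d) - 0.36)^2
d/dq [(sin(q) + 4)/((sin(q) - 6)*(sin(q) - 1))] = (-8*sin(q) + cos(q)^2 + 33)*cos(q)/((sin(q) - 6)^2*(sin(q) - 1)^2)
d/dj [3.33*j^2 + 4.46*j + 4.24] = 6.66*j + 4.46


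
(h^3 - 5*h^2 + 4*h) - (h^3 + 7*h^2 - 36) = -12*h^2 + 4*h + 36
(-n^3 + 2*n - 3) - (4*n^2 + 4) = -n^3 - 4*n^2 + 2*n - 7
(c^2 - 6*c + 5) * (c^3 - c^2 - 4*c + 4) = c^5 - 7*c^4 + 7*c^3 + 23*c^2 - 44*c + 20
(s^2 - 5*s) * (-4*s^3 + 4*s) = -4*s^5 + 20*s^4 + 4*s^3 - 20*s^2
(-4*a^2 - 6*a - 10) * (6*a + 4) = -24*a^3 - 52*a^2 - 84*a - 40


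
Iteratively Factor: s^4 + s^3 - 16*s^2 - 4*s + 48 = (s + 4)*(s^3 - 3*s^2 - 4*s + 12) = (s - 2)*(s + 4)*(s^2 - s - 6) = (s - 3)*(s - 2)*(s + 4)*(s + 2)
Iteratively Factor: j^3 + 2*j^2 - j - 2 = (j - 1)*(j^2 + 3*j + 2) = (j - 1)*(j + 2)*(j + 1)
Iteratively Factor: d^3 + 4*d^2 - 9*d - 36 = (d + 4)*(d^2 - 9) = (d - 3)*(d + 4)*(d + 3)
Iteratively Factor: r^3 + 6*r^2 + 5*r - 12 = (r + 4)*(r^2 + 2*r - 3) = (r - 1)*(r + 4)*(r + 3)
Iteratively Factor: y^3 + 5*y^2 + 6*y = (y)*(y^2 + 5*y + 6) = y*(y + 3)*(y + 2)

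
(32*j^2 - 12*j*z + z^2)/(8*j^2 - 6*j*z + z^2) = (-8*j + z)/(-2*j + z)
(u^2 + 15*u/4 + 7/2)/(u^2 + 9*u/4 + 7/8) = 2*(u + 2)/(2*u + 1)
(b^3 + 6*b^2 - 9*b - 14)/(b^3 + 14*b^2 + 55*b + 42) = (b - 2)/(b + 6)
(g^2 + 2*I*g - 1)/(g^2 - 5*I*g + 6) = (g + I)/(g - 6*I)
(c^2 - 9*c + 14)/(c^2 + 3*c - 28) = (c^2 - 9*c + 14)/(c^2 + 3*c - 28)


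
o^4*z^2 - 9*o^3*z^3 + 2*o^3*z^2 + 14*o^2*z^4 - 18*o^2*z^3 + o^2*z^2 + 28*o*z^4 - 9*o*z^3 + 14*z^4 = (o - 7*z)*(o - 2*z)*(o*z + z)^2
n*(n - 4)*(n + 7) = n^3 + 3*n^2 - 28*n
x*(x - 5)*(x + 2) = x^3 - 3*x^2 - 10*x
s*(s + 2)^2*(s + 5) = s^4 + 9*s^3 + 24*s^2 + 20*s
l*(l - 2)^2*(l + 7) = l^4 + 3*l^3 - 24*l^2 + 28*l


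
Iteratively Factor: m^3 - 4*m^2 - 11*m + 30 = (m - 2)*(m^2 - 2*m - 15) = (m - 5)*(m - 2)*(m + 3)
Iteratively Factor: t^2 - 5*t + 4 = (t - 4)*(t - 1)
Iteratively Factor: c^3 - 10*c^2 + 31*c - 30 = (c - 3)*(c^2 - 7*c + 10) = (c - 5)*(c - 3)*(c - 2)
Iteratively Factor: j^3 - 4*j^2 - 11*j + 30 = (j + 3)*(j^2 - 7*j + 10) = (j - 2)*(j + 3)*(j - 5)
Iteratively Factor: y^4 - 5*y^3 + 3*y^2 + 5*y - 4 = (y - 1)*(y^3 - 4*y^2 - y + 4) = (y - 4)*(y - 1)*(y^2 - 1) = (y - 4)*(y - 1)^2*(y + 1)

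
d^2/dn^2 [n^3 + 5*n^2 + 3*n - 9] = 6*n + 10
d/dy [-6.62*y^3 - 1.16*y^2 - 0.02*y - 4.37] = -19.86*y^2 - 2.32*y - 0.02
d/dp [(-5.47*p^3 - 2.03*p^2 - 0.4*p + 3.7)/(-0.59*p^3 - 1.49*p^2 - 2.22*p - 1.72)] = (6.9526*p^4 + 23.8148*p^3 + 38.6848*p^2 + 18.0092*p + 8.902)/(0.3481*p^6 + 1.7582*p^5 + 4.8397*p^4 + 8.6452*p^3 + 10.054*p^2 + 7.6368*p + 2.9584)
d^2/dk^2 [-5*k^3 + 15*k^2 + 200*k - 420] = 30 - 30*k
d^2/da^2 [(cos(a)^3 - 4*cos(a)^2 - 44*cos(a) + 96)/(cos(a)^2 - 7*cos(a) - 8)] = -(sin(a)^4 + 10*sin(a)^2 + 73*cos(a)/4 + 3*cos(3*a)/4 + 19)/(cos(a) + 1)^3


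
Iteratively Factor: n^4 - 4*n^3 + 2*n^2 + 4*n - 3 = (n - 1)*(n^3 - 3*n^2 - n + 3) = (n - 3)*(n - 1)*(n^2 - 1) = (n - 3)*(n - 1)*(n + 1)*(n - 1)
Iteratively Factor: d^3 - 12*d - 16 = (d + 2)*(d^2 - 2*d - 8) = (d + 2)^2*(d - 4)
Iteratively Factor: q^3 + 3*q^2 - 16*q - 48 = (q + 3)*(q^2 - 16) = (q + 3)*(q + 4)*(q - 4)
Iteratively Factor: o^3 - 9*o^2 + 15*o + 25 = (o - 5)*(o^2 - 4*o - 5) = (o - 5)^2*(o + 1)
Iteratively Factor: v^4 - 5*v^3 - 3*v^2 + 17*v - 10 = (v - 5)*(v^3 - 3*v + 2) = (v - 5)*(v - 1)*(v^2 + v - 2) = (v - 5)*(v - 1)^2*(v + 2)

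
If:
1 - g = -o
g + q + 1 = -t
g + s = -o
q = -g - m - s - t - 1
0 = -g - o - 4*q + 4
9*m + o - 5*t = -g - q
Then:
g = -5/44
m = -27/22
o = -49/44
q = 115/88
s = 27/22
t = -193/88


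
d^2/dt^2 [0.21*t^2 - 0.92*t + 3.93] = 0.420000000000000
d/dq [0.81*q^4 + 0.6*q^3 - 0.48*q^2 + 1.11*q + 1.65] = 3.24*q^3 + 1.8*q^2 - 0.96*q + 1.11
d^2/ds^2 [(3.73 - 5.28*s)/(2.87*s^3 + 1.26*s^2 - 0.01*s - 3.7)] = (-260.944992*s^5 + 254.122428*s^4 + 198.746688*s^3 - 637.931658*s^2 + 89.679072*s + 35.169986)/(23.639903*s^9 + 31.135482*s^8 + 13.422129*s^7 - 89.646186*s^6 - 80.326407*s^5 - 16.984842*s^4 + 118.150619*s^3 + 51.74709*s^2 - 0.4107*s - 50.653)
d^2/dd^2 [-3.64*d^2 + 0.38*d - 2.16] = -7.28000000000000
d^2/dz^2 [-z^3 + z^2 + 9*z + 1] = 2 - 6*z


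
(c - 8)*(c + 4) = c^2 - 4*c - 32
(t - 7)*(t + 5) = t^2 - 2*t - 35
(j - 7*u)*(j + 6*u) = j^2 - j*u - 42*u^2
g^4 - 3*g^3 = g^3*(g - 3)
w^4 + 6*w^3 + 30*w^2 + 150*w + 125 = (w + 1)*(w + 5)*(w - 5*I)*(w + 5*I)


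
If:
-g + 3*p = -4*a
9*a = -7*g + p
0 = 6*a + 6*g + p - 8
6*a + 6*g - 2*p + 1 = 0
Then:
No Solution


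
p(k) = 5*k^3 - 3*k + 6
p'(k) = 15*k^2 - 3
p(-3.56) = -208.91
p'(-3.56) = 187.10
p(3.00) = 132.00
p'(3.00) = 132.00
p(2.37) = 65.45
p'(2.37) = 81.25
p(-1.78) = -16.86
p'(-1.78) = 44.53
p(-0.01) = 6.03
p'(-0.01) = -3.00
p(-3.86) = -269.98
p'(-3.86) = 220.49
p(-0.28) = 6.73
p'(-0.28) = -1.82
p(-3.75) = -246.42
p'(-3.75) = 207.94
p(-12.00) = -8598.00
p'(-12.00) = 2157.00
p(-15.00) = -16824.00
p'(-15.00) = 3372.00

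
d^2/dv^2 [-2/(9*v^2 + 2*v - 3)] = 4*(81*v^2 + 18*v - 4*(9*v + 1)^2 - 27)/(9*v^2 + 2*v - 3)^3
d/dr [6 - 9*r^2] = -18*r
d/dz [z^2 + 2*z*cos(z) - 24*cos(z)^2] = -2*z*sin(z) + 2*z + 24*sin(2*z) + 2*cos(z)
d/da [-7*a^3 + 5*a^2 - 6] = a*(10 - 21*a)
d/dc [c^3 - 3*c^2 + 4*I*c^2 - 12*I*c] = 3*c^2 + c*(-6 + 8*I) - 12*I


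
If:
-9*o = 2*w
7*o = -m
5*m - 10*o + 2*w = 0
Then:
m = 0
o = 0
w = 0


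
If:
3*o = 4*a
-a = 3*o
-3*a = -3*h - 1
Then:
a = 0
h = -1/3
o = 0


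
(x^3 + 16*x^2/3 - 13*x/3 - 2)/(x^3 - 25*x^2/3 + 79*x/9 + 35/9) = 3*(x^2 + 5*x - 6)/(3*x^2 - 26*x + 35)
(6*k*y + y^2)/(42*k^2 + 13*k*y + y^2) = y/(7*k + y)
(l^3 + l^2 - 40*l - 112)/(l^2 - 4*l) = (l^3 + l^2 - 40*l - 112)/(l*(l - 4))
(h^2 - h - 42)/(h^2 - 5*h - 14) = (h + 6)/(h + 2)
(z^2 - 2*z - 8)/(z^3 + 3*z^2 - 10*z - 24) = (z - 4)/(z^2 + z - 12)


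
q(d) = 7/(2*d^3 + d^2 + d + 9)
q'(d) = 7*(-6*d^2 - 2*d - 1)/(2*d^3 + d^2 + d + 9)^2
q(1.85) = 0.26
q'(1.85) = -0.24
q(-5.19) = -0.03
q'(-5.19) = -0.02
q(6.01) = 0.01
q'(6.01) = -0.01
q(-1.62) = 4.66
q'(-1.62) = -41.94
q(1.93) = 0.24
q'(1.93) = -0.23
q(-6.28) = -0.02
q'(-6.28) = -0.01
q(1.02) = 0.53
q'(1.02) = -0.37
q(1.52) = 0.35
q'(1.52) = -0.32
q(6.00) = 0.01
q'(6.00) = -0.00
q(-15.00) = 0.00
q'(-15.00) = 0.00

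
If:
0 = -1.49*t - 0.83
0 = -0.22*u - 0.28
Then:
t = -0.56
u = -1.27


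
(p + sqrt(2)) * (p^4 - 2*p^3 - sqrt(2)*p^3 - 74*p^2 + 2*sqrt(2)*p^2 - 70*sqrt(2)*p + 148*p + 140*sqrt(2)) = p^5 - 2*p^4 - 76*p^3 - 144*sqrt(2)*p^2 + 152*p^2 - 140*p + 288*sqrt(2)*p + 280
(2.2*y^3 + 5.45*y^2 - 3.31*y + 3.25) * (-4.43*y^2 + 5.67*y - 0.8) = -9.746*y^5 - 11.6695*y^4 + 43.8048*y^3 - 37.5252*y^2 + 21.0755*y - 2.6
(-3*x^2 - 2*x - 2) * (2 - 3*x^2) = 9*x^4 + 6*x^3 - 4*x - 4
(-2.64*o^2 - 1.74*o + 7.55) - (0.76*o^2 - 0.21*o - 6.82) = -3.4*o^2 - 1.53*o + 14.37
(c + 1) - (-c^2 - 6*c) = c^2 + 7*c + 1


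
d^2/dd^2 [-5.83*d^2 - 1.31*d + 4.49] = -11.6600000000000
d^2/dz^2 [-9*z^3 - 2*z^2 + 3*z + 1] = -54*z - 4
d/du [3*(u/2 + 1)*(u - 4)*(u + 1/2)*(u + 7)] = 6*u^3 + 99*u^2/4 - 117*u/2 - 201/2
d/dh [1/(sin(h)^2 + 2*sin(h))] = -2*(sin(h) + 1)*cos(h)/((sin(h) + 2)^2*sin(h)^2)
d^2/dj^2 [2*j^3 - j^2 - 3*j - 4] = 12*j - 2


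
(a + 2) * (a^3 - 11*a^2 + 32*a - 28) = a^4 - 9*a^3 + 10*a^2 + 36*a - 56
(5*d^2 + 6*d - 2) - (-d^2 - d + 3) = 6*d^2 + 7*d - 5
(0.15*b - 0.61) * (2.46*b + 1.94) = 0.369*b^2 - 1.2096*b - 1.1834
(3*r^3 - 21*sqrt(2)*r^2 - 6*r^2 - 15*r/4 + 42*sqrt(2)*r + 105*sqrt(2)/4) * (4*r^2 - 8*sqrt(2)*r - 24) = 12*r^5 - 108*sqrt(2)*r^4 - 24*r^4 + 249*r^3 + 216*sqrt(2)*r^3 - 528*r^2 + 639*sqrt(2)*r^2 - 1008*sqrt(2)*r - 330*r - 630*sqrt(2)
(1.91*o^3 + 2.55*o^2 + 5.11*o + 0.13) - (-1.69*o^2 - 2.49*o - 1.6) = 1.91*o^3 + 4.24*o^2 + 7.6*o + 1.73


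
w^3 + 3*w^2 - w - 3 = (w - 1)*(w + 1)*(w + 3)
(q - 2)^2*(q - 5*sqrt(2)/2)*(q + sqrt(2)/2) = q^4 - 4*q^3 - 2*sqrt(2)*q^3 + 3*q^2/2 + 8*sqrt(2)*q^2 - 8*sqrt(2)*q + 10*q - 10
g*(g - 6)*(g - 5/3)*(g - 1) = g^4 - 26*g^3/3 + 53*g^2/3 - 10*g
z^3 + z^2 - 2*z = z*(z - 1)*(z + 2)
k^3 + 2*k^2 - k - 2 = (k - 1)*(k + 1)*(k + 2)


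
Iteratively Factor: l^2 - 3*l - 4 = (l - 4)*(l + 1)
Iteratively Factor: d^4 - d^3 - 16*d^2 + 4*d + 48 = (d + 2)*(d^3 - 3*d^2 - 10*d + 24) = (d - 2)*(d + 2)*(d^2 - d - 12) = (d - 4)*(d - 2)*(d + 2)*(d + 3)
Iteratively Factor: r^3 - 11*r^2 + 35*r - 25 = (r - 1)*(r^2 - 10*r + 25) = (r - 5)*(r - 1)*(r - 5)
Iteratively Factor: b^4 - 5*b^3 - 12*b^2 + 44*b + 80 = (b - 4)*(b^3 - b^2 - 16*b - 20) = (b - 5)*(b - 4)*(b^2 + 4*b + 4) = (b - 5)*(b - 4)*(b + 2)*(b + 2)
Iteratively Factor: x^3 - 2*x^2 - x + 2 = (x - 1)*(x^2 - x - 2) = (x - 1)*(x + 1)*(x - 2)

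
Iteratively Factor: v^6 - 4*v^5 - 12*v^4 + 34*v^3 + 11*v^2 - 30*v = (v + 3)*(v^5 - 7*v^4 + 9*v^3 + 7*v^2 - 10*v) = (v + 1)*(v + 3)*(v^4 - 8*v^3 + 17*v^2 - 10*v) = (v - 2)*(v + 1)*(v + 3)*(v^3 - 6*v^2 + 5*v) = v*(v - 2)*(v + 1)*(v + 3)*(v^2 - 6*v + 5) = v*(v - 2)*(v - 1)*(v + 1)*(v + 3)*(v - 5)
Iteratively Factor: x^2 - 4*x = (x)*(x - 4)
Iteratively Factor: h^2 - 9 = (h - 3)*(h + 3)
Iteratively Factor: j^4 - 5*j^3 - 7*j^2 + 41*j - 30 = (j + 3)*(j^3 - 8*j^2 + 17*j - 10) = (j - 5)*(j + 3)*(j^2 - 3*j + 2) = (j - 5)*(j - 2)*(j + 3)*(j - 1)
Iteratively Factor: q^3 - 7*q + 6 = (q + 3)*(q^2 - 3*q + 2) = (q - 1)*(q + 3)*(q - 2)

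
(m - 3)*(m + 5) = m^2 + 2*m - 15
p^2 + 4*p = p*(p + 4)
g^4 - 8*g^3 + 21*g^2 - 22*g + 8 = (g - 4)*(g - 2)*(g - 1)^2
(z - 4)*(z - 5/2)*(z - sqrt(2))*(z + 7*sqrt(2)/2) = z^4 - 13*z^3/2 + 5*sqrt(2)*z^3/2 - 65*sqrt(2)*z^2/4 + 3*z^2 + 25*sqrt(2)*z + 91*z/2 - 70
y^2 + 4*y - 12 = (y - 2)*(y + 6)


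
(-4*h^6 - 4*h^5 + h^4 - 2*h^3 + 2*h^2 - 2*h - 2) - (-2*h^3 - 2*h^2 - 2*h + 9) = -4*h^6 - 4*h^5 + h^4 + 4*h^2 - 11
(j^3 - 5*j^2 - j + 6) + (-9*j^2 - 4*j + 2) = j^3 - 14*j^2 - 5*j + 8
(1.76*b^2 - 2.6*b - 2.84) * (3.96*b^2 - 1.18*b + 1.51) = 6.9696*b^4 - 12.3728*b^3 - 5.5208*b^2 - 0.574800000000001*b - 4.2884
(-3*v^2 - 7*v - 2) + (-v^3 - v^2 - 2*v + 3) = -v^3 - 4*v^2 - 9*v + 1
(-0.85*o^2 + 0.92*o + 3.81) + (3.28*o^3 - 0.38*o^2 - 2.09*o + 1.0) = 3.28*o^3 - 1.23*o^2 - 1.17*o + 4.81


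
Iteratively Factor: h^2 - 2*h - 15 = (h + 3)*(h - 5)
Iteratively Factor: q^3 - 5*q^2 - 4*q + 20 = (q - 5)*(q^2 - 4) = (q - 5)*(q + 2)*(q - 2)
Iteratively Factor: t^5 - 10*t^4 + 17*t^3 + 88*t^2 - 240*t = (t)*(t^4 - 10*t^3 + 17*t^2 + 88*t - 240) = t*(t - 4)*(t^3 - 6*t^2 - 7*t + 60) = t*(t - 4)^2*(t^2 - 2*t - 15) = t*(t - 5)*(t - 4)^2*(t + 3)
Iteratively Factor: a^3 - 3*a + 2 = (a - 1)*(a^2 + a - 2) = (a - 1)^2*(a + 2)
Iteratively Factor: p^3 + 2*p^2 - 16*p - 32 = (p - 4)*(p^2 + 6*p + 8) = (p - 4)*(p + 2)*(p + 4)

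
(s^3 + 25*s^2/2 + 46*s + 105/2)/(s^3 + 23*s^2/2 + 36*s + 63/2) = (2*s + 5)/(2*s + 3)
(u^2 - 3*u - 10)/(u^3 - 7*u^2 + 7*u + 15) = (u + 2)/(u^2 - 2*u - 3)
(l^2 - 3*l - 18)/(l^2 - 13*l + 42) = (l + 3)/(l - 7)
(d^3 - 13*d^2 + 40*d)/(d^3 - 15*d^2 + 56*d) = (d - 5)/(d - 7)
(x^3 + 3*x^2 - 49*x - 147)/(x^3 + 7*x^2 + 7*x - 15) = (x^2 - 49)/(x^2 + 4*x - 5)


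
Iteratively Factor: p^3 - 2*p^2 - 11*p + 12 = (p - 4)*(p^2 + 2*p - 3) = (p - 4)*(p + 3)*(p - 1)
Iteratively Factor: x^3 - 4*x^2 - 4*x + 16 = (x + 2)*(x^2 - 6*x + 8) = (x - 4)*(x + 2)*(x - 2)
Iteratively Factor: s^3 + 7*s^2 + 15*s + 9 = (s + 3)*(s^2 + 4*s + 3) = (s + 3)^2*(s + 1)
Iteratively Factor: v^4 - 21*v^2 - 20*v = (v + 4)*(v^3 - 4*v^2 - 5*v) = (v + 1)*(v + 4)*(v^2 - 5*v) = (v - 5)*(v + 1)*(v + 4)*(v)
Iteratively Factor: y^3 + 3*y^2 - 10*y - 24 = (y + 2)*(y^2 + y - 12) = (y + 2)*(y + 4)*(y - 3)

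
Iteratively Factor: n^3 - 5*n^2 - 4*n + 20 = (n - 5)*(n^2 - 4) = (n - 5)*(n - 2)*(n + 2)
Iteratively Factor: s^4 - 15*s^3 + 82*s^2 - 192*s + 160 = (s - 4)*(s^3 - 11*s^2 + 38*s - 40) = (s - 4)^2*(s^2 - 7*s + 10) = (s - 4)^2*(s - 2)*(s - 5)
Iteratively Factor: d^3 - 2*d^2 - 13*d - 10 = (d - 5)*(d^2 + 3*d + 2) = (d - 5)*(d + 2)*(d + 1)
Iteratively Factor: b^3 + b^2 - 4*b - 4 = (b + 2)*(b^2 - b - 2) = (b + 1)*(b + 2)*(b - 2)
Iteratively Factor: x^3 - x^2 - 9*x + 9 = (x - 1)*(x^2 - 9) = (x - 3)*(x - 1)*(x + 3)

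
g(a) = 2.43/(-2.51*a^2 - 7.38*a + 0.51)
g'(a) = 2.43*(5.02*a + 7.38)/(-2.51*a^2 - 7.38*a + 0.51)^2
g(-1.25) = 0.42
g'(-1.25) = 0.08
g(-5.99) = -0.05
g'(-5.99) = -0.03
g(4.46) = -0.03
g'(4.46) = 0.01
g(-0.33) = 0.91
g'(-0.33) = 1.95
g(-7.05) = -0.03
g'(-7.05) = -0.01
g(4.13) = -0.03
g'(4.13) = 0.01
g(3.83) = -0.04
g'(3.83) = 0.02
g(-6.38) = -0.04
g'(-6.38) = -0.02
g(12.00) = -0.01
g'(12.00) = 0.00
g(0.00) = 4.76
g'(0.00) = 68.95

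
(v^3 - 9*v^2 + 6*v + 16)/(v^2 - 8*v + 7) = (v^3 - 9*v^2 + 6*v + 16)/(v^2 - 8*v + 7)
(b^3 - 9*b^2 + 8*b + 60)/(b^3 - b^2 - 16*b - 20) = (b - 6)/(b + 2)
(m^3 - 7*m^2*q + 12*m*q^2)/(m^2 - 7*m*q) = (m^2 - 7*m*q + 12*q^2)/(m - 7*q)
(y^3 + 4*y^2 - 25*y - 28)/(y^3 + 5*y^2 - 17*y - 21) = (y - 4)/(y - 3)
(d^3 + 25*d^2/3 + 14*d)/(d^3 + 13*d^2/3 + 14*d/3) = (d + 6)/(d + 2)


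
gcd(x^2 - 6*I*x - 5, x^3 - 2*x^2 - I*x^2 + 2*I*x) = x - I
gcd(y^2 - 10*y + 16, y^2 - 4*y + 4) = y - 2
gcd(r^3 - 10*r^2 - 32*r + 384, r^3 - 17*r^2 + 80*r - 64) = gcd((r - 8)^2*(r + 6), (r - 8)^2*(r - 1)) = r^2 - 16*r + 64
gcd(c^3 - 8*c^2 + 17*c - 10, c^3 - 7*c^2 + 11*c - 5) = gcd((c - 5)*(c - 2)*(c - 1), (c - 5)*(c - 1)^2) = c^2 - 6*c + 5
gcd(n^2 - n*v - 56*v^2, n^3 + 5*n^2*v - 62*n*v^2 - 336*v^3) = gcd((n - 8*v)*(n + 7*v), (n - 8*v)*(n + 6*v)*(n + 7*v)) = -n^2 + n*v + 56*v^2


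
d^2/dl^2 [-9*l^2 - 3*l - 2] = -18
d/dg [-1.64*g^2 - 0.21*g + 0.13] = -3.28*g - 0.21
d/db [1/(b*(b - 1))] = (1 - 2*b)/(b^2*(b^2 - 2*b + 1))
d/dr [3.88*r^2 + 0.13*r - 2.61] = 7.76*r + 0.13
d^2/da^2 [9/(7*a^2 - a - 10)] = 18*(49*a^2 - 7*a - (14*a - 1)^2 - 70)/(-7*a^2 + a + 10)^3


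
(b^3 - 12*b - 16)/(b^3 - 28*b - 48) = (-b^3 + 12*b + 16)/(-b^3 + 28*b + 48)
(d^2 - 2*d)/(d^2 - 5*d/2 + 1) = 2*d/(2*d - 1)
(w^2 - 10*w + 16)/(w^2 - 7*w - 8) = (w - 2)/(w + 1)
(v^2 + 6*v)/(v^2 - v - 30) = v*(v + 6)/(v^2 - v - 30)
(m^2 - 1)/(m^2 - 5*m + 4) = (m + 1)/(m - 4)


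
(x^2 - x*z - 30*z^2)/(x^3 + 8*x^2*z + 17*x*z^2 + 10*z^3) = (x - 6*z)/(x^2 + 3*x*z + 2*z^2)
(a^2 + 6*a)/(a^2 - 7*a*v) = (a + 6)/(a - 7*v)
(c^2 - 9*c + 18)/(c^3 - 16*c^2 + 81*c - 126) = 1/(c - 7)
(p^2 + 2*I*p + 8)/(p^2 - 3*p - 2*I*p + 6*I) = (p + 4*I)/(p - 3)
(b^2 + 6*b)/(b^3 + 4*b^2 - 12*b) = 1/(b - 2)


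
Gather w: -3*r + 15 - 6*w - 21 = -3*r - 6*w - 6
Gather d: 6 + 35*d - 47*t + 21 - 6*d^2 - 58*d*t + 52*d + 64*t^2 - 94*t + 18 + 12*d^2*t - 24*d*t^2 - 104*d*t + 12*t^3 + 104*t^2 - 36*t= d^2*(12*t - 6) + d*(-24*t^2 - 162*t + 87) + 12*t^3 + 168*t^2 - 177*t + 45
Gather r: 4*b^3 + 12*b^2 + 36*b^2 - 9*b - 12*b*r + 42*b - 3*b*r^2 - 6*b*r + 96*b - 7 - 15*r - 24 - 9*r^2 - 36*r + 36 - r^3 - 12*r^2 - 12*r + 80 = 4*b^3 + 48*b^2 + 129*b - r^3 + r^2*(-3*b - 21) + r*(-18*b - 63) + 85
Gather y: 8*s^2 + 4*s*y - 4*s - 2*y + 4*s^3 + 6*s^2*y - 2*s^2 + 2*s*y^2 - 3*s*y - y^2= 4*s^3 + 6*s^2 - 4*s + y^2*(2*s - 1) + y*(6*s^2 + s - 2)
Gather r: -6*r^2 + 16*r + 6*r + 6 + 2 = -6*r^2 + 22*r + 8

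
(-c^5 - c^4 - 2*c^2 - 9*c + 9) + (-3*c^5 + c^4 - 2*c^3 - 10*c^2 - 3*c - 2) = -4*c^5 - 2*c^3 - 12*c^2 - 12*c + 7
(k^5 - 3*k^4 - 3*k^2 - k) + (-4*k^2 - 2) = k^5 - 3*k^4 - 7*k^2 - k - 2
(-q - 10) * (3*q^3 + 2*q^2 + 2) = -3*q^4 - 32*q^3 - 20*q^2 - 2*q - 20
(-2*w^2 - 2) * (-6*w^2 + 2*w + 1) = 12*w^4 - 4*w^3 + 10*w^2 - 4*w - 2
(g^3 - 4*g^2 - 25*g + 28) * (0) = 0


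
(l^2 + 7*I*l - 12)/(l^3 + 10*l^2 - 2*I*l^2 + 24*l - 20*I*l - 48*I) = (l^2 + 7*I*l - 12)/(l^3 + l^2*(10 - 2*I) + l*(24 - 20*I) - 48*I)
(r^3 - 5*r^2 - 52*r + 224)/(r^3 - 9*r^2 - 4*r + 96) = (r + 7)/(r + 3)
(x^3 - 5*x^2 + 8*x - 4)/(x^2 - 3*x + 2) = x - 2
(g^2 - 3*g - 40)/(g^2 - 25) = (g - 8)/(g - 5)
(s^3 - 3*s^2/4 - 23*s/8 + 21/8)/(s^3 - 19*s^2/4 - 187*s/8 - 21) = (2*s^2 - 5*s + 3)/(2*s^2 - 13*s - 24)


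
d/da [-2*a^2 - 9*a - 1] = -4*a - 9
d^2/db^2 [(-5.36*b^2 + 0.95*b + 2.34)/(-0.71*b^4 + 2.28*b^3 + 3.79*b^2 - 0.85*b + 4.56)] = (16.211856*b^8 - 57.807348*b^7 + 85.5871760000001*b^6 + 60.52989*b^5 + 400.36569*b^4 - 1167.30507*b^3 - 702.652716*b^2 + 289.710612*b + 293.043324)/(0.357911*b^12 - 3.448044*b^11 + 5.340975*b^10 + 26.244615*b^9 - 43.662243*b^8 - 54.427746*b^7 - 6.32198199999998*b^6 - 221.248437*b^5 - 107.401665*b^4 - 53.473859*b^3 - 246.307032*b^2 + 53.02368*b - 94.818816)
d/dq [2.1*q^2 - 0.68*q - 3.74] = 4.2*q - 0.68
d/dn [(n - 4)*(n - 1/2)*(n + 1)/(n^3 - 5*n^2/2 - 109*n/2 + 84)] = 2*(2*n^4 - 208*n^3 + 861*n^2 - 1156*n - 202)/(4*n^6 - 20*n^5 - 411*n^4 + 1762*n^3 + 10201*n^2 - 36624*n + 28224)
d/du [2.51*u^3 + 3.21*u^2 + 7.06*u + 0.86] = 7.53*u^2 + 6.42*u + 7.06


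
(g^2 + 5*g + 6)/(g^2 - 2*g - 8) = (g + 3)/(g - 4)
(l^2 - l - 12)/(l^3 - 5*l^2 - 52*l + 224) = (l + 3)/(l^2 - l - 56)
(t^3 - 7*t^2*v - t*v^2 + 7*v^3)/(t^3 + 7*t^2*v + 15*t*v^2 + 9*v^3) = (t^2 - 8*t*v + 7*v^2)/(t^2 + 6*t*v + 9*v^2)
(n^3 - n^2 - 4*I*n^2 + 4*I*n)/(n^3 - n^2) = (n - 4*I)/n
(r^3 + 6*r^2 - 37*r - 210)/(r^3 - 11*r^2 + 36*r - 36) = (r^2 + 12*r + 35)/(r^2 - 5*r + 6)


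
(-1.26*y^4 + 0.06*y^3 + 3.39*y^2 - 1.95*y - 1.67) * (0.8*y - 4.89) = -1.008*y^5 + 6.2094*y^4 + 2.4186*y^3 - 18.1371*y^2 + 8.1995*y + 8.1663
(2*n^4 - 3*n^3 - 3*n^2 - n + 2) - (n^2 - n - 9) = 2*n^4 - 3*n^3 - 4*n^2 + 11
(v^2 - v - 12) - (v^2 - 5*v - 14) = 4*v + 2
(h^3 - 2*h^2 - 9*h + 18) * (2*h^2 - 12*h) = 2*h^5 - 16*h^4 + 6*h^3 + 144*h^2 - 216*h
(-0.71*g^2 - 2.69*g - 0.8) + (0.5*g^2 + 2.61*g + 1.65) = -0.21*g^2 - 0.0800000000000001*g + 0.85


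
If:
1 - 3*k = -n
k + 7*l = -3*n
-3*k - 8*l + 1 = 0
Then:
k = 17/59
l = 1/59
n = -8/59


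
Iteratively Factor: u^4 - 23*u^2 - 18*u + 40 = (u + 2)*(u^3 - 2*u^2 - 19*u + 20) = (u + 2)*(u + 4)*(u^2 - 6*u + 5) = (u - 1)*(u + 2)*(u + 4)*(u - 5)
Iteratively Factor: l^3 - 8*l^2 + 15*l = (l - 5)*(l^2 - 3*l) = l*(l - 5)*(l - 3)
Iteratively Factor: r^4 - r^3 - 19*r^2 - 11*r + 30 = (r - 5)*(r^3 + 4*r^2 + r - 6) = (r - 5)*(r + 3)*(r^2 + r - 2) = (r - 5)*(r - 1)*(r + 3)*(r + 2)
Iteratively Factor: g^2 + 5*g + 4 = (g + 1)*(g + 4)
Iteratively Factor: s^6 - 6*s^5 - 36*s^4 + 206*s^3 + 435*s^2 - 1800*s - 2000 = (s + 1)*(s^5 - 7*s^4 - 29*s^3 + 235*s^2 + 200*s - 2000) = (s - 5)*(s + 1)*(s^4 - 2*s^3 - 39*s^2 + 40*s + 400) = (s - 5)^2*(s + 1)*(s^3 + 3*s^2 - 24*s - 80) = (s - 5)^3*(s + 1)*(s^2 + 8*s + 16) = (s - 5)^3*(s + 1)*(s + 4)*(s + 4)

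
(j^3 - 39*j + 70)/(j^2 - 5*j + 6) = (j^2 + 2*j - 35)/(j - 3)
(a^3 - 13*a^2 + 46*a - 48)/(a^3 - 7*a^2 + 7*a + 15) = (a^2 - 10*a + 16)/(a^2 - 4*a - 5)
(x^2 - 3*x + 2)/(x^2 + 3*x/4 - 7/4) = 4*(x - 2)/(4*x + 7)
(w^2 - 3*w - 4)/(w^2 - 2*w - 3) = (w - 4)/(w - 3)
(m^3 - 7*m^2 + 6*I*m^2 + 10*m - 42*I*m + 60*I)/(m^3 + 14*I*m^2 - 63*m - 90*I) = (m^2 - 7*m + 10)/(m^2 + 8*I*m - 15)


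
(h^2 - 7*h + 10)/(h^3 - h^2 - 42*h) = (-h^2 + 7*h - 10)/(h*(-h^2 + h + 42))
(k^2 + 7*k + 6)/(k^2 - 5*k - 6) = (k + 6)/(k - 6)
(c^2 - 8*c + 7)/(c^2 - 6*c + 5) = (c - 7)/(c - 5)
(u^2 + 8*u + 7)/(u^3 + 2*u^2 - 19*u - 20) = (u + 7)/(u^2 + u - 20)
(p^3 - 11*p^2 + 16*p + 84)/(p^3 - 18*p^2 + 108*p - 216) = (p^2 - 5*p - 14)/(p^2 - 12*p + 36)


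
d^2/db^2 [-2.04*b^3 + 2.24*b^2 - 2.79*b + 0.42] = 4.48 - 12.24*b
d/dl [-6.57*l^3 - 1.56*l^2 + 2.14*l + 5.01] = -19.71*l^2 - 3.12*l + 2.14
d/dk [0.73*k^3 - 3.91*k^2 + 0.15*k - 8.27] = 2.19*k^2 - 7.82*k + 0.15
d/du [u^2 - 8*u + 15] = 2*u - 8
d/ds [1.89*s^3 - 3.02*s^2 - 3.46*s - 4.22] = 5.67*s^2 - 6.04*s - 3.46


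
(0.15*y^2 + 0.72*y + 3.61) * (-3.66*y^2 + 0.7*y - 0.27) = -0.549*y^4 - 2.5302*y^3 - 12.7491*y^2 + 2.3326*y - 0.9747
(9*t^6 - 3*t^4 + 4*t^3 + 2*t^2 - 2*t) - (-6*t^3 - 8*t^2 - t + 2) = 9*t^6 - 3*t^4 + 10*t^3 + 10*t^2 - t - 2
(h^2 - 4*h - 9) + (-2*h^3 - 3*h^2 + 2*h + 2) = -2*h^3 - 2*h^2 - 2*h - 7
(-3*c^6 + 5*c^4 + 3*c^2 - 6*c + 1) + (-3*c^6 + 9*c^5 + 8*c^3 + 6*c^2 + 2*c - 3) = -6*c^6 + 9*c^5 + 5*c^4 + 8*c^3 + 9*c^2 - 4*c - 2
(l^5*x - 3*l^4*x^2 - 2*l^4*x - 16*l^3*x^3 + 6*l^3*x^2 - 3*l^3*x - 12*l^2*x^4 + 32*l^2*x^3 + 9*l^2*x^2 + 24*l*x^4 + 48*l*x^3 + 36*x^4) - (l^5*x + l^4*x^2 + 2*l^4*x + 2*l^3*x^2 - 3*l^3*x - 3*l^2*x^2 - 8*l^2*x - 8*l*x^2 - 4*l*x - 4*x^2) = -4*l^4*x^2 - 4*l^4*x - 16*l^3*x^3 + 4*l^3*x^2 - 12*l^2*x^4 + 32*l^2*x^3 + 12*l^2*x^2 + 8*l^2*x + 24*l*x^4 + 48*l*x^3 + 8*l*x^2 + 4*l*x + 36*x^4 + 4*x^2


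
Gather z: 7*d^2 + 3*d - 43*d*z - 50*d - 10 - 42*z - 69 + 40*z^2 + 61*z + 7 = 7*d^2 - 47*d + 40*z^2 + z*(19 - 43*d) - 72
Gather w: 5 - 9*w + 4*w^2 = 4*w^2 - 9*w + 5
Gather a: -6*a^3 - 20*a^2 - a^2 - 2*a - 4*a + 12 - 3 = -6*a^3 - 21*a^2 - 6*a + 9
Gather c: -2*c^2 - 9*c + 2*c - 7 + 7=-2*c^2 - 7*c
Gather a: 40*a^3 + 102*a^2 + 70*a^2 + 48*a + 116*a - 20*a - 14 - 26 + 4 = 40*a^3 + 172*a^2 + 144*a - 36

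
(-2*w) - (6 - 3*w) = w - 6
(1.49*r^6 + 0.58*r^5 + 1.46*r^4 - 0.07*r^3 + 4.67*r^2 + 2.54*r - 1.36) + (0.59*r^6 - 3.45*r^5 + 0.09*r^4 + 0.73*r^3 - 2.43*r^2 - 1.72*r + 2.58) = 2.08*r^6 - 2.87*r^5 + 1.55*r^4 + 0.66*r^3 + 2.24*r^2 + 0.82*r + 1.22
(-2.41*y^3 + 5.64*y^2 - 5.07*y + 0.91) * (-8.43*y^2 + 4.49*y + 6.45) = 20.3163*y^5 - 58.3661*y^4 + 52.5192*y^3 + 5.9424*y^2 - 28.6156*y + 5.8695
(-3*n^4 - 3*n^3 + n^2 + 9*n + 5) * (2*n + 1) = -6*n^5 - 9*n^4 - n^3 + 19*n^2 + 19*n + 5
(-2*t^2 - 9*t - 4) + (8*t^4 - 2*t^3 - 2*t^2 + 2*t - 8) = 8*t^4 - 2*t^3 - 4*t^2 - 7*t - 12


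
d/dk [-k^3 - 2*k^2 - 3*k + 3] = -3*k^2 - 4*k - 3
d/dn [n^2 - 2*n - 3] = 2*n - 2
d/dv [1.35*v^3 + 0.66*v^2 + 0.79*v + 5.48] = 4.05*v^2 + 1.32*v + 0.79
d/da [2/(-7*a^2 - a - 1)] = 2*(14*a + 1)/(7*a^2 + a + 1)^2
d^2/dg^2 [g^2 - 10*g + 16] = 2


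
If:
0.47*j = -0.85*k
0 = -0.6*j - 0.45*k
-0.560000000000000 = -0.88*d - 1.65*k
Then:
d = 0.64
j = 0.00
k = 0.00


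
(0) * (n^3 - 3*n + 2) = 0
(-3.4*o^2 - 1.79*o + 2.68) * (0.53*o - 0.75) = -1.802*o^3 + 1.6013*o^2 + 2.7629*o - 2.01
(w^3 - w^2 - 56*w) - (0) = w^3 - w^2 - 56*w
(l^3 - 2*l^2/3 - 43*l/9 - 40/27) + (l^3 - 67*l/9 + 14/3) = 2*l^3 - 2*l^2/3 - 110*l/9 + 86/27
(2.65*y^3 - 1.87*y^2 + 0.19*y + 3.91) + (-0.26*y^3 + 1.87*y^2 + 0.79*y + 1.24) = 2.39*y^3 + 0.98*y + 5.15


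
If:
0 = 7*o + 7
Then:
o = -1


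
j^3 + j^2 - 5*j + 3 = (j - 1)^2*(j + 3)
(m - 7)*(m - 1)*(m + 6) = m^3 - 2*m^2 - 41*m + 42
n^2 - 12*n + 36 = (n - 6)^2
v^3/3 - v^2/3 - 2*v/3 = v*(v/3 + 1/3)*(v - 2)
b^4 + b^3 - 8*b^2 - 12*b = b*(b - 3)*(b + 2)^2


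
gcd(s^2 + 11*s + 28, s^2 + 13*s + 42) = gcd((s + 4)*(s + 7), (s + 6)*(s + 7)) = s + 7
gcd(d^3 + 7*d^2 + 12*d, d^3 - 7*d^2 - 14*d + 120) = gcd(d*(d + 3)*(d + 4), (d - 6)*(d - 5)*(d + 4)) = d + 4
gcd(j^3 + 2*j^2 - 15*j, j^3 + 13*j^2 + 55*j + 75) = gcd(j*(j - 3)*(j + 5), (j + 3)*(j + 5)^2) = j + 5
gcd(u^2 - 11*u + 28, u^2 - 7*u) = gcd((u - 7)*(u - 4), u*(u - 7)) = u - 7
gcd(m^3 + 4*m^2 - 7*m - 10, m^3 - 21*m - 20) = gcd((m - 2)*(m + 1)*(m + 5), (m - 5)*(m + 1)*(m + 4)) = m + 1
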